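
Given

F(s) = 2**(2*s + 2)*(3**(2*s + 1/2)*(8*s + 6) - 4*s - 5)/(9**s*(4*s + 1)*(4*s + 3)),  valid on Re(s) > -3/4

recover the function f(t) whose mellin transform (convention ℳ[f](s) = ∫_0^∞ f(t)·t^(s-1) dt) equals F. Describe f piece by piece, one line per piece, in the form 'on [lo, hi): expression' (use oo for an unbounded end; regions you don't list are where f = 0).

reversing the common scale on t: 2**(1/4)*3**(3/4)*t**(3/4)/2 on [0, 2/3); 2**(3/4)*3**(1/4)*t**(1/4) on [2/3, 6)
strip the common scale on t: t**(3/4) on [0, 1); 2*t**(1/4) on [1, 9)
the power substitution comes off first: t**(3/2) on [0, 1); 2*sqrt(t) on [1, 3)
along the cuts 4/9, ℳ[f](s) splits into 2 integrals
the [0, 4/9) slice contributes ∫ 3*sqrt(6)*t**(3/4)/4·t^(s-1) dt
piece [4/9, 4): integrate sqrt(6)*t**(1/4) against the kernel

on [0, 4/9): 3*sqrt(6)*t**(3/4)/4
on [4/9, 4): sqrt(6)*t**(1/4)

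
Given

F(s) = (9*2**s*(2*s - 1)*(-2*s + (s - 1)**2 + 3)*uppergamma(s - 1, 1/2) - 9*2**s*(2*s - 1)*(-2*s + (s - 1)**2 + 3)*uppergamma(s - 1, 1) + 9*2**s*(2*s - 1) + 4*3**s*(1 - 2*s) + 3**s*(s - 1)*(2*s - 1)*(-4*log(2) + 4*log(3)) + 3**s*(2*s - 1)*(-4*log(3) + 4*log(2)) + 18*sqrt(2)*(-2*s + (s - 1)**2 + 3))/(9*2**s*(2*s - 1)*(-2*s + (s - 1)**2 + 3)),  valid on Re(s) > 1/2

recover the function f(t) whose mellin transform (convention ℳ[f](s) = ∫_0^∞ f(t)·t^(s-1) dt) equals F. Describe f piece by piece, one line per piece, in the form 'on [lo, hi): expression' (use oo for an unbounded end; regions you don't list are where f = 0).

undo the shared t-power: sqrt(t) on [0, 1/2); exp(-t) on [1/2, 1); log(t)/t on [1, 3/2)
integrate the 3 segments split at 1/2, 1, then add the results
on [0, 1/2) integrate f = 1/sqrt(t) against the kernel
piece [1/2, 1): integrate exp(-t)/t against the kernel
∫ over [1, 3/2) of log(t)/t**2·t^(s-1) joins the sum

on [0, 1/2): 1/sqrt(t)
on [1/2, 1): exp(-t)/t
on [1, 3/2): log(t)/t**2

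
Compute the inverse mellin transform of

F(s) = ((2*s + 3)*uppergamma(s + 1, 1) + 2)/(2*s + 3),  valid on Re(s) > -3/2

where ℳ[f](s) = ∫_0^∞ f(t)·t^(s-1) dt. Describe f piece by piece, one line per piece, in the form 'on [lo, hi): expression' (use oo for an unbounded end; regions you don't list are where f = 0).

on [0, 1): t**(3/2)
on [1, oo): t*exp(-t)

reversing the shared t-power: sqrt(t) on [0, 1); exp(-t) on [1, ∞)
linearity at 1 turns ℳ[f](s) into 2 summed integrals
piece [0, 1): integrate t**(3/2) against the kernel
segment 1 to ∞ holds t*exp(-t); add its integral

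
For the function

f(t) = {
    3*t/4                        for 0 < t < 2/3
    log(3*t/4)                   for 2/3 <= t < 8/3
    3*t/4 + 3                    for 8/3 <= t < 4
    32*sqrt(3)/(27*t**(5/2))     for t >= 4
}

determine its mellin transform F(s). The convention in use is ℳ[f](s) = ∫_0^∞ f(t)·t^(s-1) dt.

(-270*2**(2*s)*s**2*(2*s - 5) + 54*2**(2*s)*s*(s + 1)*(2*s - 5)*log(2) - 162*2**(2*s)*s*(2*s - 5) - 54*2**(2*s)*(s + 1)*(2*s - 5) - 4*sqrt(3)*6**s*s**2*(s + 1) + 324*6**s*s**2*(2*s - 5) + 162*6**s*s*(2*s - 5) + 27*s**2*(2*s - 5) + 54*s*(s + 1)*(2*s - 5)*log(2) + (2*s - 5)*(54*s + 54))/(54*(3/2)**s*s**2*(s + 1)*(2*s - 5))
  -1 < Re(s) < 5/2

back out the common scale on t: t/2 on [0, 1); log(t/2) on [1, 4); t/2 + 3 on [4, 6); …
invert the common scale on t to get t on [0, 1/2); log(t) on [1/2, 2); t + 3 on [2, 3); …
summing 4 kernel integrals split by 2/3, 8/3, 4 yields ℳ[f](s)
[0, 2/3) adds the kernel integral of 3*t/4
between 2/3 and 8/3 the integrand is log(3*t/4)·t^(s-1)
on [8/3, 4) integrate f = (3*t/4 + 3) against the kernel
segment 4 to ∞ holds 32*sqrt(3)/(27*t**(5/2)); add its integral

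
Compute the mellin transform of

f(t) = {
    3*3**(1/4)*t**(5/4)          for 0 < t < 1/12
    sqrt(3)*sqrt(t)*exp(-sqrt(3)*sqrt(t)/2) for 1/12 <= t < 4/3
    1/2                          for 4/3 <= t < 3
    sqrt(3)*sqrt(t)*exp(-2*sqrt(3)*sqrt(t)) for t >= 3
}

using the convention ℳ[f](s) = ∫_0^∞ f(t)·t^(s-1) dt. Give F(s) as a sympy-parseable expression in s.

(1296**s*(4*s + 5)/2 + 36**s*s*(4*s + 5)*uppergamma(2*s + 1, 6) + sqrt(2)*36**s*s/2 + 4*576**s*s*(4*s + 5)*uppergamma(2*s + 1, 1/4) - 4*576**s*s*(4*s + 5)*uppergamma(2*s + 1, 1) - 576**s*(4*s + 5)/2)/(432**s*s*(4*s + 5))
  Re(s) > -5/4

strip the common scale on t: t**(5/4) on [0, 1/4); sqrt(t)*exp(-sqrt(t)/2) on [1/4, 4); 1/2 on [4, 9); …
strip the shared t-power: t**(3/4) on [0, 1/4); exp(-sqrt(t)/2) on [1/4, 4); 1/(2*sqrt(t)) on [4, 9); …
back out the power substitution: t**(3/2) on [0, 1/2); exp(-t/2) on [1/2, 2); 1/(2*t) on [2, 3); …
summing 4 kernel integrals split by 1/12, 4/3, 3 yields ℳ[f](s)
segment [0, 1/12) carries 3*3**(1/4)*t**(5/4); integrate it
for t in [1/12, 4/3): the term is ∫ sqrt(3)*sqrt(t)*exp(-sqrt(3)*sqrt(t)/2)·t^(s-1)
piece [4/3, 3): integrate 1/2 against the kernel
on [3, ∞) integrate f = sqrt(3)*sqrt(t)*exp(-2*sqrt(3)*sqrt(t)) against the kernel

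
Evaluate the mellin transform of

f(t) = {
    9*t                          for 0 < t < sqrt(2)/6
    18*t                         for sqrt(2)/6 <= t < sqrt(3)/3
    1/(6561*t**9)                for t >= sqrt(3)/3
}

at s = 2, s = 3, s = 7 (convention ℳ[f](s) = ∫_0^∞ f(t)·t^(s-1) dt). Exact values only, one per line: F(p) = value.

undo the shared t-power: 9*t**2 on [0, sqrt(2)/6); 18*t**2 on [sqrt(2)/6, sqrt(3)/3); 1/(6561*t**8) on [sqrt(3)/3, ∞)
back out the common scale on t: t**2 on [0, sqrt(2)/2); 2*t**2 on [sqrt(2)/2, sqrt(3)); t**(-8) on [sqrt(3), ∞)
peel off the power substitution: t on [0, 1/2); 2*t on [1/2, 3); t**(-4) on [3, ∞)
slice at sqrt(2)/6, sqrt(3)/3, transform all 3 pieces, and sum them
for t in [0, sqrt(2)/6): the term is ∫ 9*t·t^(s-1)
segment [sqrt(2)/6, sqrt(3)/3) carries 18*t; integrate it
the [sqrt(3)/3, ∞) slice contributes ∫ 1/(6561*t**9)·t^(s-1) dt

F(2) = sqrt(2)*(-189 + 2270*sqrt(6))/6804
F(3) = 5759/11664
F(7) = 7837/279936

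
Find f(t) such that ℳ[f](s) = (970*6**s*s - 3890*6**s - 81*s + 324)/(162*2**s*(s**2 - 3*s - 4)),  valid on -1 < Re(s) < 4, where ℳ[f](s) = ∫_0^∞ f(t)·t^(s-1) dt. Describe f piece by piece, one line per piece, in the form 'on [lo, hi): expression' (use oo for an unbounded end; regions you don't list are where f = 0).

on [0, 1/2): t
on [1/2, 3): 2*t
on [3, oo): t**(-4)

slice at 1/2, 3, transform all 3 pieces, and sum them
over [0, 1/2), the kernel integral of t enters the sum
on [1/2, 3) integrate f = 2*t against the kernel
over [3, ∞), the kernel integral of t**(-4) enters the sum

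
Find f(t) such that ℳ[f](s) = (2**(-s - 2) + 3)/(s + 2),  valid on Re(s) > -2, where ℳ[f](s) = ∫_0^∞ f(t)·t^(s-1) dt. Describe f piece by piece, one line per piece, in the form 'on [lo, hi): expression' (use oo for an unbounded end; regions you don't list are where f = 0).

on [0, 1/2): 4*t**2
on [1/2, 1): 3*t**2

slice at 1/2, transform all 2 pieces, and sum them
on [0, 1/2): add ∫ 4*t**2·t^(s-1) dt
for t in [1/2, 1): the term is ∫ 3*t**2·t^(s-1)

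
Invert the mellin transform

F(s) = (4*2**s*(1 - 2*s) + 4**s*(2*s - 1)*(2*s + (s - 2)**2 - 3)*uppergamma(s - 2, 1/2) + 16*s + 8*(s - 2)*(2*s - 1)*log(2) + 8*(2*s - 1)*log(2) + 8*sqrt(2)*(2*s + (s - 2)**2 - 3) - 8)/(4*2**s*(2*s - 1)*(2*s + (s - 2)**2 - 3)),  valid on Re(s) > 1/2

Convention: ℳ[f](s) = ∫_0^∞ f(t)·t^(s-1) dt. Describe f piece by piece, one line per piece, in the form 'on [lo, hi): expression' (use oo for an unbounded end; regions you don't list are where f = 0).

on [0, 1/2): 1/sqrt(t)
on [1/2, 1): log(t)/t
on [1, oo): exp(-t/2)/t**2

reversing the shared t-power: sqrt(t) on [0, 1/2); log(t) on [1/2, 1); exp(-t/2)/t on [1, ∞)
reversing the shared t-power: t**(3/2) on [0, 1/2); t*log(t) on [1/2, 1); exp(-t/2) on [1, ∞)
the 3 pieces separated at 1/2, 1 each add one integral
for t in [0, 1/2): the term is ∫ 1/sqrt(t)·t^(s-1)
segment [1/2, 1) carries log(t)/t; integrate it
on [1, ∞) integrate f = exp(-t/2)/t**2 against the kernel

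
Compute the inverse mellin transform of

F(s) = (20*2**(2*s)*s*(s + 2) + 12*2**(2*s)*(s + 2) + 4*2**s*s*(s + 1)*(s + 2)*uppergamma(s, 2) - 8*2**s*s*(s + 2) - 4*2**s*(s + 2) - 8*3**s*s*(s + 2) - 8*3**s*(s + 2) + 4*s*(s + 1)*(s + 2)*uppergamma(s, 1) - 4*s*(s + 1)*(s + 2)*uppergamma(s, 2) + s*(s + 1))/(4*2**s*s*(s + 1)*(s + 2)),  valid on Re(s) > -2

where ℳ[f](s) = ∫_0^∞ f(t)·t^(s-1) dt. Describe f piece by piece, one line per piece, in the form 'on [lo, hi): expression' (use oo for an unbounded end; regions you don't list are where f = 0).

on [0, 1/2): t**2
on [1/2, 1): exp(-2*t)
on [1, 3/2): t + 1
on [3/2, 2): t + 3
on [2, oo): exp(-t)

split f at 1/2, 1, 3/2, 2: ℳ[f](s) collects 5 kernel integrals
[0, 1/2) adds the kernel integral of t**2
piece [1/2, 1): integrate exp(-2*t) against the kernel
∫ (t + 1)·t^(s-1) over [1, 3/2)
on [3/2, 2): add ∫ (t + 3)·t^(s-1) dt
∫ over [2, ∞) of exp(-t)·t^(s-1) joins the sum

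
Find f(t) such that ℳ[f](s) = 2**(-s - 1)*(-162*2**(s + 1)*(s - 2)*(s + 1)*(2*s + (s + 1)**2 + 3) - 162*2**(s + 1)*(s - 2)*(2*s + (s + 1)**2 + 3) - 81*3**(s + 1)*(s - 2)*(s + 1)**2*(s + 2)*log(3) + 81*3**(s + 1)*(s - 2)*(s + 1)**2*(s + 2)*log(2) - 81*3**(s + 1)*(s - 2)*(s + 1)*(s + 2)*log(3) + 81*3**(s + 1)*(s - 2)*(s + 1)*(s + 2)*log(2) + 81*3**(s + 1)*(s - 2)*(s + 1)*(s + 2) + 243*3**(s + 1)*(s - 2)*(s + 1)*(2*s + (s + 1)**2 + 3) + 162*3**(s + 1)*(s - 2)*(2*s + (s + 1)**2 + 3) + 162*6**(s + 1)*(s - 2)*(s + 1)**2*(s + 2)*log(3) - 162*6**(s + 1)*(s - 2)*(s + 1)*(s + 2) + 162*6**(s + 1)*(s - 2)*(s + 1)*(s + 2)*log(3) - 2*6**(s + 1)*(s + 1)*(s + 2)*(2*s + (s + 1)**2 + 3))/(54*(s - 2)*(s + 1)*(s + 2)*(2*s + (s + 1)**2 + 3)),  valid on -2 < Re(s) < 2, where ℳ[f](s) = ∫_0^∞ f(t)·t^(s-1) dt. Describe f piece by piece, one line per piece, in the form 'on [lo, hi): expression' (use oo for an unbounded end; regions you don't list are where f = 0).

back out the shared t-power: t on [0, 1); t + 3 on [1, 3/2); t*log(t) on [3/2, 3); …
treat the 4 regions marked off by 1, 3/2, 3 separately and sum
on [0, 1) integrate f = t**2 against the kernel
segment [1, 3/2) carries t*(t + 3); integrate it
∫ over [3/2, 3) of t**2*log(t)·t^(s-1) joins the sum
[3, ∞) adds the kernel integral of t**(-2)

on [0, 1): t**2
on [1, 3/2): t*(t + 3)
on [3/2, 3): t**2*log(t)
on [3, oo): t**(-2)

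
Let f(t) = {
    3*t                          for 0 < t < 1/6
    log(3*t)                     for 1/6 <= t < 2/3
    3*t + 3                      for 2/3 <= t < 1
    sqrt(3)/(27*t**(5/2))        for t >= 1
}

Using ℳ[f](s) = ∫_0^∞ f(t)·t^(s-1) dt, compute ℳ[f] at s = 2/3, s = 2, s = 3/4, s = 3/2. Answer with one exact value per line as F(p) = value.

invert the common scale on t to get t on [0, 1/2); log(t) on [1/2, 2); t + 3 on [2, 3); …
breakpoints 1/6, 2/3, 1: one integral from each of the 4 segments
[0, 1/6) adds the kernel integral of 3*t
piece [1/6, 2/3): integrate log(3*t) against the kernel
on [2/3, 1) integrate f = (3*t + 3) against the kernel
on [1, ∞): add ∫ sqrt(3)/(27*t**(5/2))·t^(s-1) dt

F(2/3) = -53*12**(1/3)/20 + 2*sqrt(3)/99 + 6**(1/3)*log(2)/4 + 17*6**(1/3)/40 + 12**(1/3)*log(2)/2 + 63/10
F(2) = 2*sqrt(3)/27 + 17*log(2)/72 + 23/16
F(3/4) = 6**(1/4)*(-436*sqrt(2) + 2*2**(3/4)*3**(1/4) + 65 + log(2**(42 + 84*sqrt(2))) + 180*6**(3/4))/189
F(3/2) = sqrt(6)*(-1139 + 30*sqrt(2) + 270*log(2) + 864*sqrt(6))/1620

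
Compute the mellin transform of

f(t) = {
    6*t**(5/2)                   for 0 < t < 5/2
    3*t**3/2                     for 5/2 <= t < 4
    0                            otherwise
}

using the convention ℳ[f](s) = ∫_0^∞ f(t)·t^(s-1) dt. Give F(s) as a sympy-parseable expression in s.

slice at 5/2, transform all 2 pieces, and sum them
[0, 5/2) adds the kernel integral of 6*t**(5/2)
over [5/2, 4), the kernel integral of 3*t**3/2 enters the sum

3*(4**(s + 3)*(2*s + 5) + 8*(5/2)**(s + 5/2)*(s + 3) - (5/2)**(s + 3)*(2*s + 5))/(2*(s + 3)*(2*s + 5))
  Re(s) > -5/2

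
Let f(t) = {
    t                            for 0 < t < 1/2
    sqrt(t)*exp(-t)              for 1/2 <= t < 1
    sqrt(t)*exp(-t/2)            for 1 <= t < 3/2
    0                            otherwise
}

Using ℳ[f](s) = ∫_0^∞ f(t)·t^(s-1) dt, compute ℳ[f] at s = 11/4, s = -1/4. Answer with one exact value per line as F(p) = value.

F(11/4) = -8*2**(1/4)*uppergamma(13/4, 3/4) - uppergamma(13/4, 1) + 2**(1/4)/60 + uppergamma(13/4, 1/2) + 8*2**(1/4)*uppergamma(13/4, 1/2)
F(-1/4) = -2**(1/4)*uppergamma(1/4, 3/4) - uppergamma(1/4, 1) + uppergamma(1/4, 1/2) + 2**(1/4)*uppergamma(1/4, 1/2) + 2*2**(1/4)/3

the shared t-power comes off first: sqrt(t) on [0, 1/2); exp(-t) on [1/2, 1); exp(-t/2) on [1, 3/2)
split f at 1/2, 1: ℳ[f](s) collects 3 kernel integrals
between 0 and 1/2 the integrand is t·t^(s-1)
∫ sqrt(t)*exp(-t)·t^(s-1) over [1/2, 1)
on [1, 3/2) integrate f = sqrt(t)*exp(-t/2) against the kernel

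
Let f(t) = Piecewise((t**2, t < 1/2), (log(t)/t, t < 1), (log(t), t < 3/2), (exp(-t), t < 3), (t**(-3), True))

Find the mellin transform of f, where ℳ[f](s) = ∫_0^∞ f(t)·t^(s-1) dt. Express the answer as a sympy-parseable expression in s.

(108*2**s*s**2*(s - 3)*(s + 2)*(s**2 - 2*s + 1)*uppergamma(s, 3/2) - 108*2**s*s**2*(s - 3)*(s + 2)*(s**2 - 2*s + 1)*uppergamma(s, 3) - 108*2**s*s**2*(s - 3)*(s + 2) + 108*2**s*(s - 3)*(s + 2)*(s**2 - 2*s + 1) - 108*3**s*s*(s - 3)*(s + 2)*(s**2 - 2*s + 1)*log(2) + 108*3**s*s*(s - 3)*(s + 2)*(s**2 - 2*s + 1)*log(3) - 108*3**s*(s - 3)*(s + 2)*(s**2 - 2*s + 1) - 4*6**s*s**2*(s + 2)*(s**2 - 2*s + 1) + 216*s**3*(s - 3)*(s + 2)*log(2) - 216*s**2*(s - 3)*(s + 2)*log(2) + 216*s**2*(s - 3)*(s + 2) + 27*s**2*(s - 3)*(s**2 - 2*s + 1))/(108*2**s*s**2*(s - 3)*(s + 2)*(s**2 - 2*s + 1))
  -2 < Re(s) < 3

slice at 1/2, 1, 3/2, 3, transform all 5 pieces, and sum them
on [0, 1/2) integrate f = t**2 against the kernel
on [1/2, 1) integrate f = log(t)/t against the kernel
on [1, 3/2) integrate f = log(t) against the kernel
[3/2, 3) adds the kernel integral of exp(-t)
on [3, ∞): add ∫ t**(-3)·t^(s-1) dt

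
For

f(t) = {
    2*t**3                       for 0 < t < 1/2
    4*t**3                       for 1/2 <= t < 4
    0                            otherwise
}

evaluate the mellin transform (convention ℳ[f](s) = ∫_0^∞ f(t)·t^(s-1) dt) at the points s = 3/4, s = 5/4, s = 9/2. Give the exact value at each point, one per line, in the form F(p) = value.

split f at 1/2: ℳ[f](s) collects 2 kernel integrals
for t in [0, 1/2): the term is ∫ 2*t**3·t^(s-1)
for t in [1/2, 4): the term is ∫ 4*t**3·t^(s-1)

F(3/4) = -2**(1/4)/30 + 2048*sqrt(2)/15
F(5/4) = -2**(3/4)/68 + 4096*sqrt(2)/17
F(9/2) = 262144/15 - sqrt(2)/960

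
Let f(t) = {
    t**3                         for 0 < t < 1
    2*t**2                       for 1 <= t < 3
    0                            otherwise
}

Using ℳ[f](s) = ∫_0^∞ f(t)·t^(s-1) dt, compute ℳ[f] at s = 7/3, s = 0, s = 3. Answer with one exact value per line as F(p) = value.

back out the shared t-power: t**(5/2) on [0, 1); 2*t**(3/2) on [1, 3)
the shared t-power comes off first: t**(3/2) on [0, 1); 2*sqrt(t) on [1, 3)
decompose at 1; ℳ[f](s) sums the 2 pieces' integrals
∫ over [0, 1) of t**3·t^(s-1) joins the sum
segment 1 to 3 holds 2*t**2; add its integral

F(7/3) = -57/208 + 486*3**(1/3)/13
F(0) = 25/3
F(3) = 2909/30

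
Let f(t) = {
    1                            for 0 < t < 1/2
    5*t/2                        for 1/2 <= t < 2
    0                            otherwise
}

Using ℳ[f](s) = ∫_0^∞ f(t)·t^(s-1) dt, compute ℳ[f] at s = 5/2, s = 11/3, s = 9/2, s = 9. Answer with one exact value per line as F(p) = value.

f breaks at 1/2 into 2 integrals to sum
on [0, 1/2): add ∫ 1·t^(s-1) dt
[1/2, 2) adds the kernel integral of 5*t/2

F(5/2) = 3203*sqrt(2)/560
F(11/3) = 3*2**(1/3)*(1 + 28160*2**(1/3))/9856
F(9/2) = 92159*sqrt(2)/6336
F(9) = 9437183/36864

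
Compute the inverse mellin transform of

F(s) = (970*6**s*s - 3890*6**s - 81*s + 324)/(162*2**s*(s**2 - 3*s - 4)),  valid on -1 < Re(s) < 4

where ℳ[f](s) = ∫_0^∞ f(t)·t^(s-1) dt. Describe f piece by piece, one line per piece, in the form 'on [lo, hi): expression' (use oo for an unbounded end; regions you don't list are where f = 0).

on [0, 1/2): t
on [1/2, 3): 2*t
on [3, oo): t**(-4)

the 3 pieces separated at 1/2, 3 each add one integral
segment [0, 1/2) carries t; integrate it
[1/2, 3) adds the kernel integral of 2*t
on [3, ∞): add ∫ t**(-4)·t^(s-1) dt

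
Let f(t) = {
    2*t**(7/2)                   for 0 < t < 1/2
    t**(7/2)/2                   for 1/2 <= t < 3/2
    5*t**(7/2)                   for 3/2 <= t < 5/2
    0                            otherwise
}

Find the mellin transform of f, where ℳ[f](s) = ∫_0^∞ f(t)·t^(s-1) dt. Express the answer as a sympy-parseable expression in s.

split f at 1/2, 3/2: ℳ[f](s) collects 3 kernel integrals
on [0, 1/2) integrate f = 2*t**(7/2) against the kernel
on [1/2, 3/2) integrate f = t**(7/2)/2 against the kernel
∫ 5*t**(7/2)·t^(s-1) over [3/2, 5/2)

2**(-s - 7/2)*(-3**(s + 11/2) + 2*5**(s + 9/2) + 3)/(2*s + 7)
  Re(s) > -7/2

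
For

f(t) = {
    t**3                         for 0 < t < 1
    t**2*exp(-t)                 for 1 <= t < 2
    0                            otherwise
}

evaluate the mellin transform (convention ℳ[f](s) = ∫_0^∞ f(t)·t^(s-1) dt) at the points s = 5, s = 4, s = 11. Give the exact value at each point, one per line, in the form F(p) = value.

undo the shared t-power: t on [0, 1); exp(-t) on [1, 2)
slice at 1, transform all 2 pieces, and sum them
∫ over [0, 1) of t**3·t^(s-1) joins the sum
piece [1, 2): integrate t**2*exp(-t) against the kernel

F(5) = -5296*exp(-2) + 1/8 + 1957*exp(-1)
F(4) = -872*exp(-2) + 1/7 + 326*exp(-1)
F(11) = -3539368960*exp(-2) + 1/14 + 1302061345*exp(-1)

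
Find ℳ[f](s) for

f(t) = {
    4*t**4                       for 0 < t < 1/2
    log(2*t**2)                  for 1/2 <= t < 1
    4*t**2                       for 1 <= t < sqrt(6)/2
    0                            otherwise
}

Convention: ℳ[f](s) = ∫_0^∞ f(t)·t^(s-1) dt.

(-16*2**s*s**2*(s + 4) + 4*2**s*s*(s + 2)*(s + 4)*log(2) - 8*2**s*(s + 2)*(s + 4) + 24*6**(s/2)*s**2*(s + 4) + s**2*(s + 2) + 4*s*(s + 2)*(s + 4)*log(2) + 8*(s + 2)*(s + 4))/(4*2**s*s**2*(s + 2)*(s + 4))
  Re(s) > -4

remove the power substitution first: 4*t**2 on [0, 1/4); log(2*t) on [1/4, 1); 4*t on [1, 3/2)
strip the common scale on t: t**2 on [0, 1/2); log(t) on [1/2, 2); 2*t on [2, 3)
breakpoints 1/2, 1: one integral from each of the 3 segments
on [0, 1/2): add ∫ 4*t**4·t^(s-1) dt
∫ log(2*t**2)·t^(s-1) over [1/2, 1)
over [1, sqrt(6)/2), the kernel integral of 4*t**2 enters the sum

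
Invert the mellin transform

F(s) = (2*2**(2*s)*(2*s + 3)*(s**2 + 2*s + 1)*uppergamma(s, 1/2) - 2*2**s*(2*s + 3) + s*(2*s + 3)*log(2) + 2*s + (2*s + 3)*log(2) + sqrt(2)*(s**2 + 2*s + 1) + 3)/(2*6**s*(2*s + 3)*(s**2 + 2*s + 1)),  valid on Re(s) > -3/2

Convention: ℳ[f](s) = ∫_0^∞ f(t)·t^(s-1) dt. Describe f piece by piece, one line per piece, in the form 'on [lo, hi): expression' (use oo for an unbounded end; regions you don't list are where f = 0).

invert the common scale on t to get t**(3/2) on [0, 1/2); t*log(t) on [1/2, 1); exp(-t/2) on [1, ∞)
breakpoints 1/6, 1/3: one integral from each of the 3 segments
on [0, 1/6) integrate f = 3*sqrt(3)*t**(3/2) against the kernel
on [1/6, 1/3) integrate f = 3*t*log(3*t) against the kernel
[1/3, ∞) adds the kernel integral of exp(-3*t/2)

on [0, 1/6): 3*sqrt(3)*t**(3/2)
on [1/6, 1/3): 3*t*log(3*t)
on [1/3, oo): exp(-3*t/2)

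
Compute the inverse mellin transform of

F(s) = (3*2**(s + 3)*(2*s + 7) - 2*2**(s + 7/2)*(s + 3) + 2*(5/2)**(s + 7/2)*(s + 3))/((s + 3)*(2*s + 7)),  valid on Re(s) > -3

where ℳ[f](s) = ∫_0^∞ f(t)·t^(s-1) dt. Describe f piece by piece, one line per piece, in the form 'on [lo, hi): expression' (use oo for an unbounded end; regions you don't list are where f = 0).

f breaks at 2 into 2 integrals to sum
between 0 and 2 the integrand is 3*t**3·t^(s-1)
∫ over [2, 5/2) of t**(7/2)·t^(s-1) joins the sum

on [0, 2): 3*t**3
on [2, 5/2): t**(7/2)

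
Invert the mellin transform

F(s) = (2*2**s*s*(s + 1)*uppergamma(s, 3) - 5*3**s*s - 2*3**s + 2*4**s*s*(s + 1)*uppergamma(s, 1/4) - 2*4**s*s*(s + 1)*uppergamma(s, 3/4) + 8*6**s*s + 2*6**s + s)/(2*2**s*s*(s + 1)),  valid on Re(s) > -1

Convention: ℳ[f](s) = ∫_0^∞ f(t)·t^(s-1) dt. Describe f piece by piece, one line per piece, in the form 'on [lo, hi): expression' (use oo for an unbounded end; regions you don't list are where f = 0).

on [0, 1/2): t
on [1/2, 3/2): exp(-t/2)
on [3/2, 3): t + 1
on [3, oo): exp(-t)

f breaks at 1/2, 3/2, 3 into 4 integrals to sum
for t in [0, 1/2): the term is ∫ t·t^(s-1)
∫ over [1/2, 3/2) of exp(-t/2)·t^(s-1) joins the sum
on [3/2, 3): add ∫ (t + 1)·t^(s-1) dt
between 3 and ∞ the integrand is exp(-t)·t^(s-1)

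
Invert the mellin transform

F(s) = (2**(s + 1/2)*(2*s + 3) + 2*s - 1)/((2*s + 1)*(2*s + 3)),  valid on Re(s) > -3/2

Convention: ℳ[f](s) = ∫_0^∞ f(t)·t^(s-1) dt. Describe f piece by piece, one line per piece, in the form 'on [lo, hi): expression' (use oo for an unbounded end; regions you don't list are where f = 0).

strip the shared t-power: t on [0, 1); 1/2 on [1, 2)
cuts at 1: linearity sums the 2 kernel integrals
on [0, 1): add ∫ t**(3/2)·t^(s-1) dt
∫ sqrt(t)/2·t^(s-1) over [1, 2)

on [0, 1): t**(3/2)
on [1, 2): sqrt(t)/2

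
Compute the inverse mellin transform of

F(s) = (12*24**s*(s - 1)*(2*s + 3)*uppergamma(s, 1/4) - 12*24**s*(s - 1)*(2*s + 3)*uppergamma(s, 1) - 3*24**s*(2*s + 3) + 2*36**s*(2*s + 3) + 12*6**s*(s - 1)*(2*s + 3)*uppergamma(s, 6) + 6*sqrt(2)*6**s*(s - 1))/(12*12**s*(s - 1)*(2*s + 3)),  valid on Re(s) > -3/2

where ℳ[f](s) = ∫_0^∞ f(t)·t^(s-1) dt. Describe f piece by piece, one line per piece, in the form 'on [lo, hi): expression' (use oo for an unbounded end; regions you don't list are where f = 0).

treat the 4 regions marked off by 1/2, 2, 3 separately and sum
[0, 1/2) adds the kernel integral of t**(3/2)
∫ over [1/2, 2) of exp(-t/2)·t^(s-1) joins the sum
∫ over [2, 3) of 1/(2*t)·t^(s-1) joins the sum
between 3 and ∞ the integrand is exp(-2*t)·t^(s-1)

on [0, 1/2): t**(3/2)
on [1/2, 2): exp(-t/2)
on [2, 3): 1/(2*t)
on [3, oo): exp(-2*t)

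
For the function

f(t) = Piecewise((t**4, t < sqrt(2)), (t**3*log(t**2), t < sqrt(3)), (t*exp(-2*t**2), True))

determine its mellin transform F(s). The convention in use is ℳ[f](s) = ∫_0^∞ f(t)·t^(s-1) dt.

reversing the power substitution: t**2 on [0, 2); t**(3/2)*log(t) on [2, 3); sqrt(t)*exp(-2*t) on [3, ∞)
remove the shared t-power first: t**(3/2) on [0, 2); t*log(t) on [2, 3); exp(-2*t) on [3, ∞)
split f at sqrt(2), sqrt(3): ℳ[f](s) collects 3 kernel integrals
on [0, sqrt(2)) integrate f = t**4 against the kernel
between sqrt(2) and sqrt(3) the integrand is t**3*log(t**2)·t^(s-1)
between sqrt(3) and ∞ the integrand is t*exp(-2*t**2)·t^(s-1)

6**(1/2 - s/2)*(-4*12**(s/2 + 1/2)*(s + 1)*(s + 4)*log(2) - 8*12**(s/2 + 1/2)*(s + 4)*log(2) + 8*12**(s/2 + 1/2)*(s + 4) + 4*12**(s/2 + 1/2)*sqrt(2)*(4*s + (s + 1)**2 + 8) + 6*18**(s/2 + 1/2)*(s + 1)*(s + 4)*log(3) - 12*18**(s/2 + 1/2)*(s + 4) + 12*18**(s/2 + 1/2)*(s + 4)*log(3) + 3**(s/2 + 1/2)*(s + 4)*(4*s + (s + 1)**2 + 8)*uppergamma(s/2 + 1/2, 6))/(12*(s + 4)*(4*s + (s + 1)**2 + 8))
  Re(s) > -4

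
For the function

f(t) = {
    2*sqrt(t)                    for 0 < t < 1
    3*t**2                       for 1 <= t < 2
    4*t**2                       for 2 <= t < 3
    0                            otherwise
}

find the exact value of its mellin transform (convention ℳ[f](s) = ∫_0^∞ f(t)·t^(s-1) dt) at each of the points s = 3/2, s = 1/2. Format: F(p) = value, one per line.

slice at 1, 2, transform all 3 pieces, and sum them
segment [0, 1) carries 2*sqrt(t); integrate it
the [1, 2) slice contributes ∫ 3*t**2·t^(s-1) dt
∫ 4*t**2·t^(s-1) over [2, 3)

F(3/2) = -16*sqrt(2)/7 + 1/7 + 216*sqrt(3)/7
F(1/2) = -8*sqrt(2)/5 + 4/5 + 72*sqrt(3)/5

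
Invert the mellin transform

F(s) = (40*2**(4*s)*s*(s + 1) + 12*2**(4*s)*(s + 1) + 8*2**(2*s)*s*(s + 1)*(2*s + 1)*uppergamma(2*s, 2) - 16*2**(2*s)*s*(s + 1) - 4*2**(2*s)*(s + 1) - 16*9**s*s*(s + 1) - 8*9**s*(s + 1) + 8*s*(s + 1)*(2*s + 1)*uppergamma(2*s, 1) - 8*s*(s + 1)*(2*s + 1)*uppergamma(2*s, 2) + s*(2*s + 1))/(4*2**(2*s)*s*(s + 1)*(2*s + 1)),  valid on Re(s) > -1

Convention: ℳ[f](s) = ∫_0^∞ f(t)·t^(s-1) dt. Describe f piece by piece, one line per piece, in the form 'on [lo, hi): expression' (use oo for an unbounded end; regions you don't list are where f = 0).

on [0, 1/4): t
on [1/4, 1): exp(-2*sqrt(t))
on [1, 9/4): sqrt(t) + 1
on [9/4, 4): sqrt(t) + 3
on [4, oo): exp(-sqrt(t))

the power substitution comes off first: t**2 on [0, 1/2); exp(-2*t) on [1/2, 1); t + 1 on [1, 3/2); …
f breaks at 1/4, 1, 9/4, 4 into 5 integrals to sum
piece [0, 1/4): integrate t against the kernel
segment 1/4 to 1 holds exp(-2*sqrt(t)); add its integral
on [1, 9/4) integrate f = (sqrt(t) + 1) against the kernel
on [9/4, 4): add ∫ (sqrt(t) + 3)·t^(s-1) dt
between 4 and ∞ the integrand is exp(-sqrt(t))·t^(s-1)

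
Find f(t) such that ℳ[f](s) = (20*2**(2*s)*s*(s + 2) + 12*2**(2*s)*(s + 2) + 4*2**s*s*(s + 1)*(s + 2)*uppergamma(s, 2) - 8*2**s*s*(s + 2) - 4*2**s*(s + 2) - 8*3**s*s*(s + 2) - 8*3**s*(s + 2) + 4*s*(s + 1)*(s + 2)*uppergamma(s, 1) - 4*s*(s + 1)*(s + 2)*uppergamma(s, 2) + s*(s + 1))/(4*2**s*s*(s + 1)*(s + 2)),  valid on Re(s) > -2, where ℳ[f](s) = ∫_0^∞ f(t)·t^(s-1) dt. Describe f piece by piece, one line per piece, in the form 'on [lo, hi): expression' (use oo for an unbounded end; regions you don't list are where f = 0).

summing 5 kernel integrals split by 1/2, 1, 3/2, 2 yields ℳ[f](s)
segment [0, 1/2) carries t**2; integrate it
piece [1/2, 1): integrate exp(-2*t) against the kernel
∫ (t + 1)·t^(s-1) over [1, 3/2)
between 3/2 and 2 the integrand is (t + 3)·t^(s-1)
on [2, ∞): add ∫ exp(-t)·t^(s-1) dt

on [0, 1/2): t**2
on [1/2, 1): exp(-2*t)
on [1, 3/2): t + 1
on [3/2, 2): t + 3
on [2, oo): exp(-t)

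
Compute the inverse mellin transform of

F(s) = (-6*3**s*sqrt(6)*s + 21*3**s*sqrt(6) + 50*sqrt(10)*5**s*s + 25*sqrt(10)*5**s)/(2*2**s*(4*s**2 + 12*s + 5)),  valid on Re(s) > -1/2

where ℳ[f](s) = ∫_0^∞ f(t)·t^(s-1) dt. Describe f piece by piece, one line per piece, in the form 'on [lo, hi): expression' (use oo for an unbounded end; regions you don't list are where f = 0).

on [0, 3/2): 3*sqrt(t)
on [3/2, 5/2): 2*t**(5/2)

cuts at 3/2: linearity sums the 2 kernel integrals
segment 0 to 3/2 holds 3*sqrt(t); add its integral
on [3/2, 5/2) integrate f = 2*t**(5/2) against the kernel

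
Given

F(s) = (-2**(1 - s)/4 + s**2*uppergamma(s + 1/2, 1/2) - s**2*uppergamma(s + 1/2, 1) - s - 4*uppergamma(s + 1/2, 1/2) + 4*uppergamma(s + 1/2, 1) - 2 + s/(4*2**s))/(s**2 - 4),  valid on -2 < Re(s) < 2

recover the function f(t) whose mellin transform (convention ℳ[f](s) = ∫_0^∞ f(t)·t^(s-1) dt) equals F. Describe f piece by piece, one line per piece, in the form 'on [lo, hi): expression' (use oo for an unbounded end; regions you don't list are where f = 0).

on [0, 1/2): t**2
on [1/2, 1): sqrt(t)*exp(-t)
on [1, oo): t**(-2)

invert the shared t-power to get t**(3/2) on [0, 1/2); exp(-t) on [1/2, 1); t**(-5/2) on [1, ∞)
the 3 pieces separated at 1/2, 1 each add one integral
over [0, 1/2), the kernel integral of t**2 enters the sum
the [1/2, 1) slice contributes ∫ sqrt(t)*exp(-t)·t^(s-1) dt
∫ over [1, ∞) of t**(-2)·t^(s-1) joins the sum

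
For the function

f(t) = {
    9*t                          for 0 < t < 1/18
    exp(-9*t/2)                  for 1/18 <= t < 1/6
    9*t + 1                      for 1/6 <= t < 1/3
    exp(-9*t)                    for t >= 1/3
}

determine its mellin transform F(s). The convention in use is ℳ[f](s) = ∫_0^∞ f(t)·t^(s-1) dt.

peel off the common scale on t: 3*t on [0, 1/6); exp(-3*t/2) on [1/6, 1/2); 3*t + 1 on [1/2, 1); …
remove the common scale on t first: t on [0, 1/2); exp(-t/2) on [1/2, 3/2); t + 1 on [3/2, 3); …
slice at 1/18, 1/6, 1/3, transform all 4 pieces, and sum them
between 0 and 1/18 the integrand is 9*t·t^(s-1)
segment [1/18, 1/6) carries exp(-9*t/2); integrate it
between 1/6 and 1/3 the integrand is (9*t + 1)·t^(s-1)
for t in [1/3, ∞): the term is ∫ exp(-9*t)·t^(s-1)

(2*2**s*s*(s + 1)*uppergamma(s, 3) - 5*3**s*s - 2*3**s + 2*4**s*s*(s + 1)*uppergamma(s, 1/4) - 2*4**s*s*(s + 1)*uppergamma(s, 3/4) + 8*6**s*s + 2*6**s + s)/(2*18**s*s*(s + 1))
  Re(s) > -1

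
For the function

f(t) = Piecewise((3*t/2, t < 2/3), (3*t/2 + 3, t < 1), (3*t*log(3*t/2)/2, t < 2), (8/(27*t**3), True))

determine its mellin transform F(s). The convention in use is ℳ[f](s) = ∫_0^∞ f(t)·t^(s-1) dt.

strip the common scale on t: t on [0, 1); t + 3 on [1, 3/2); t*log(t) on [3/2, 3); …
along the cuts 2/3, 1, 2, ℳ[f](s) splits into 4 integrals
[0, 2/3) adds the kernel integral of 3*t/2
piece [2/3, 1): integrate (3*t/2 + 3) against the kernel
[1, 2) adds the kernel integral of 3*t*log(3*t/2)/2
for t in [2, ∞): the term is ∫ 8/(27*t**3)·t^(s-1)

(-162*2**s*s*(s - 3)*(s**2 + 2*s + 1) - 162*2**s*(s - 3)*(s**2 + 2*s + 1) - 81*3**s*s**2*(s - 3)*(s + 1)*log(3) + 81*3**s*s**2*(s - 3)*(s + 1)*log(2) - 81*3**s*s*(s - 3)*(s + 1)*log(3) + 81*3**s*s*(s - 3)*(s + 1)*log(2) + 81*3**s*s*(s - 3)*(s + 1) + 243*3**s*s*(s - 3)*(s**2 + 2*s + 1) + 162*3**s*(s - 3)*(s**2 + 2*s + 1) + 162*6**s*s**2*(s - 3)*(s + 1)*log(3) - 162*6**s*s*(s - 3)*(s + 1) + 162*6**s*s*(s - 3)*(s + 1)*log(3) - 2*6**s*s*(s + 1)*(s**2 + 2*s + 1))/(54*3**s*s*(s - 3)*(s + 1)*(s**2 + 2*s + 1))
  -1 < Re(s) < 3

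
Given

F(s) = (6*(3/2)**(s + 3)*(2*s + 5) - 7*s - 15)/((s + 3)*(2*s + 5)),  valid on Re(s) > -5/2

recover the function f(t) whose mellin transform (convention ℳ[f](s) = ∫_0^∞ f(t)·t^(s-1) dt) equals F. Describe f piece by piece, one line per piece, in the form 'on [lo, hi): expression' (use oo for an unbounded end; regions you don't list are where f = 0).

on [0, 1): 5*t**(5/2)/2
on [1, 3/2): 6*t**3

integrate the 2 segments split at 1, then add the results
between 0 and 1 the integrand is 5*t**(5/2)/2·t^(s-1)
over [1, 3/2), the kernel integral of 6*t**3 enters the sum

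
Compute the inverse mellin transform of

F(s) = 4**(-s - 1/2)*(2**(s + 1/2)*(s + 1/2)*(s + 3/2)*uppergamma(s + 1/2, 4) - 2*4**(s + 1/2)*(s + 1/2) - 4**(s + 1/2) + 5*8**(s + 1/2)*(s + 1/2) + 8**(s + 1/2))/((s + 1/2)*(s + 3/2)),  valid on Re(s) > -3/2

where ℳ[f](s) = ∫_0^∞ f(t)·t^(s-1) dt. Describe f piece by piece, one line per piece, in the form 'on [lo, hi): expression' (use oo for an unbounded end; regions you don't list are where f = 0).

invert the shared t-power to get t on [0, 1); 2*t + 1 on [1, 2); exp(-2*t) on [2, ∞)
treat the 3 regions marked off by 1, 2 separately and sum
∫ over [0, 1) of t**(3/2)·t^(s-1) joins the sum
for t in [1, 2): the term is ∫ sqrt(t)*(2*t + 1)·t^(s-1)
segment [2, ∞) carries sqrt(t)*exp(-2*t); integrate it

on [0, 1): t**(3/2)
on [1, 2): sqrt(t)*(2*t + 1)
on [2, oo): sqrt(t)*exp(-2*t)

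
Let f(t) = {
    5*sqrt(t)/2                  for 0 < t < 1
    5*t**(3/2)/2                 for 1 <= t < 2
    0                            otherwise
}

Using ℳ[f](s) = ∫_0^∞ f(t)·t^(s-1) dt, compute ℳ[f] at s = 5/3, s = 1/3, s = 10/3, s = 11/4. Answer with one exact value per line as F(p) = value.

breakpoints 1: one integral from each of the 2 segments
[0, 1) adds the kernel integral of 5*sqrt(t)/2
over [1, 2), the kernel integral of 5*t**(3/2)/2 enters the sum

F(5/3) = 90/247 + 120*2**(1/6)/19
F(1/3) = 18/11 + 30*2**(5/6)/11
F(10/3) = 90/667 + 240*2**(5/6)/29
F(11/4) = 40/221 + 160*2**(1/4)/17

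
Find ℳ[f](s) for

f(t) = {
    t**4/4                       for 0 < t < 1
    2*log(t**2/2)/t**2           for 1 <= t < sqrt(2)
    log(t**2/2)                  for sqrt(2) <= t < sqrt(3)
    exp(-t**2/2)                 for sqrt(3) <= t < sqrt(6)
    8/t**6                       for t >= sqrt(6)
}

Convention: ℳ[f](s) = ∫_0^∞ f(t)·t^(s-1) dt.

(27*2**(s/2)*s**2*(s/2 - 3)*(s/2 + 2)*(s**2/4 - s + 1)*uppergamma(s/2, 3/2) - 27*2**(s/2)*s**2*(s/2 - 3)*(s/2 + 2)*(s**2/4 - s + 1)*uppergamma(s/2, 3) - 27*2**(s/2)*s**2*(s/2 - 3)*(s/2 + 2) + 108*2**(s/2)*(s/2 - 3)*(s/2 + 2)*(s**2/4 - s + 1) - 54*3**(s/2)*s*(s/2 - 3)*(s/2 + 2)*(s**2/4 - s + 1)*log(2) + 54*3**(s/2)*s*(s/2 - 3)*(s/2 + 2)*(s**2/4 - s + 1)*log(3) - 108*3**(s/2)*(s/2 - 3)*(s/2 + 2)*(s**2/4 - s + 1) - 6**(s/2)*s**2*(s/2 + 2)*(s**2/4 - s + 1) + 27*s**3*(s/2 - 3)*(s/2 + 2)*log(2) - 54*s**2*(s/2 - 3)*(s/2 + 2)*log(2) + 54*s**2*(s/2 - 3)*(s/2 + 2) + 27*s**2*(s/2 - 3)*(s**2/4 - s + 1)/4)/(54*s**2*(s/2 - 3)*(s/2 + 2)*(s**2/4 - s + 1))
  -4 < Re(s) < 6

invert the power substitution to get t**2/4 on [0, 1); 2*log(t/2)/t on [1, 2); log(t/2) on [2, 3); …
reversing the common scale on t: t**2 on [0, 1/2); log(t)/t on [1/2, 1); log(t) on [1, 3/2); …
f breaks at 1, sqrt(2), sqrt(3), sqrt(6) into 5 integrals to sum
piece [0, 1): integrate t**4/4 against the kernel
on [1, sqrt(2)): add ∫ 2*log(t**2/2)/t**2·t^(s-1) dt
for t in [sqrt(2), sqrt(3)): the term is ∫ log(t**2/2)·t^(s-1)
on [sqrt(3), sqrt(6)): add ∫ exp(-t**2/2)·t^(s-1) dt
for t in [sqrt(6), ∞): the term is ∫ 8/t**6·t^(s-1)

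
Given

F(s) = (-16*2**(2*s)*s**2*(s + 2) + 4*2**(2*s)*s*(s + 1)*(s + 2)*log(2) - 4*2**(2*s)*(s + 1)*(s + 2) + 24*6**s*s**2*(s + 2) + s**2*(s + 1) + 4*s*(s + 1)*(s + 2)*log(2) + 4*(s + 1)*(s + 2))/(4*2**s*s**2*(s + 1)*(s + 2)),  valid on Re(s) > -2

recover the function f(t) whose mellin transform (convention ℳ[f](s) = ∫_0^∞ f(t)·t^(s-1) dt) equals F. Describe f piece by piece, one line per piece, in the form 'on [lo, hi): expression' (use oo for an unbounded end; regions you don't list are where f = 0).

breakpoints 1/2, 2: one integral from each of the 3 segments
for t in [0, 1/2): the term is ∫ t**2·t^(s-1)
over [1/2, 2), the kernel integral of log(t) enters the sum
∫ over [2, 3) of 2*t·t^(s-1) joins the sum

on [0, 1/2): t**2
on [1/2, 2): log(t)
on [2, 3): 2*t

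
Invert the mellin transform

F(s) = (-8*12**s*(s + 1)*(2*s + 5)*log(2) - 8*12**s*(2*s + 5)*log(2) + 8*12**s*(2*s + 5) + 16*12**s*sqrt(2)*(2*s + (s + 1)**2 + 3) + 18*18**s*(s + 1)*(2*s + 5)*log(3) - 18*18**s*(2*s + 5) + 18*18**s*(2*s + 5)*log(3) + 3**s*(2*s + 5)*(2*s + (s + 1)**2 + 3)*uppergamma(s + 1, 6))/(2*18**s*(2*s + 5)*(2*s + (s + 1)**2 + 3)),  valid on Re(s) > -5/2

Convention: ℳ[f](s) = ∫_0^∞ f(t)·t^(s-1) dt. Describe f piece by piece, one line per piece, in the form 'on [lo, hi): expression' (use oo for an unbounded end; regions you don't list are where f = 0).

on [0, 2/3): 9*sqrt(3)*t**(5/2)
on [2/3, 1): 9*t**2*log(3*t)
on [1, oo): 3*t*exp(-6*t)

strip the common scale on t: t**(5/2) on [0, 2); t**2*log(t) on [2, 3); t*exp(-2*t) on [3, ∞)
invert the shared t-power to get t**(3/2) on [0, 2); t*log(t) on [2, 3); exp(-2*t) on [3, ∞)
f breaks at 2/3, 1 into 3 integrals to sum
[0, 2/3) adds the kernel integral of 9*sqrt(3)*t**(5/2)
over [2/3, 1), the kernel integral of 9*t**2*log(3*t) enters the sum
over [1, ∞), the kernel integral of 3*t*exp(-6*t) enters the sum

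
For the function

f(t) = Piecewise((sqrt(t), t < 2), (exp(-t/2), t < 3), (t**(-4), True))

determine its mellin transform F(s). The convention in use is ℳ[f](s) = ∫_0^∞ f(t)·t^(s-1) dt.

(2**s*(s - 4)*(2*s + 1)*uppergamma(s, 1) - 2**s*(s - 4)*(2*s + 1)*uppergamma(s, 3/2) + 2*2**(s + 1/2)*(s - 4) - 3**s*(2*s + 1)/81)/((s - 4)*(2*s + 1))
  -1/2 < Re(s) < 4

treat the 3 regions marked off by 2, 3 separately and sum
segment 0 to 2 holds sqrt(t); add its integral
over [2, 3), the kernel integral of exp(-t/2) enters the sum
on [3, ∞) integrate f = t**(-4) against the kernel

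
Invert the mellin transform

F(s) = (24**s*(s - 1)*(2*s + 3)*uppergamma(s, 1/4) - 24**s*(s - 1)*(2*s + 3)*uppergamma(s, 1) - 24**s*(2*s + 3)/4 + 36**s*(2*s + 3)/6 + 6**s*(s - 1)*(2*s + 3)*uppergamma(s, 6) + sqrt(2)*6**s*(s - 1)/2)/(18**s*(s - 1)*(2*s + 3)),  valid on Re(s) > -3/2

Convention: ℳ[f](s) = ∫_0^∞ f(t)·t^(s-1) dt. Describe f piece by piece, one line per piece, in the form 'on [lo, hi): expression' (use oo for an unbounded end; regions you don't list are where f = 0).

the common scale on t comes off first: t**(3/2) on [0, 1/2); exp(-t/2) on [1/2, 2); 1/(2*t) on [2, 3); …
cuts at 1/3, 4/3, 2: linearity sums the 4 kernel integrals
[0, 1/3) adds the kernel integral of 3*sqrt(6)*t**(3/2)/4
segment [1/3, 4/3) carries exp(-3*t/4); integrate it
on [4/3, 2): add ∫ 1/(3*t)·t^(s-1) dt
the [2, ∞) slice contributes ∫ exp(-3*t)·t^(s-1) dt

on [0, 1/3): 3*sqrt(6)*t**(3/2)/4
on [1/3, 4/3): exp(-3*t/4)
on [4/3, 2): 1/(3*t)
on [2, oo): exp(-3*t)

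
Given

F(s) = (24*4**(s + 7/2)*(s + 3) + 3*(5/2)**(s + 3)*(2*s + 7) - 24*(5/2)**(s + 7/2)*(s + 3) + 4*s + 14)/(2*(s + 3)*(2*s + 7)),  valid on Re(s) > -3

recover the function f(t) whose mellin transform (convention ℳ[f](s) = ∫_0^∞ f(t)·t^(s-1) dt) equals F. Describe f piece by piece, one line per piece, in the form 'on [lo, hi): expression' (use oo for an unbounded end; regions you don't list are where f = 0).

on [0, 1): 5*t**3/2
on [1, 5/2): 3*t**3/2
on [5/2, 4): 6*t**(7/2)

cuts at 1, 5/2: linearity sums the 3 kernel integrals
on [0, 1) integrate f = 5*t**3/2 against the kernel
[1, 5/2) adds the kernel integral of 3*t**3/2
[5/2, 4) adds the kernel integral of 6*t**(7/2)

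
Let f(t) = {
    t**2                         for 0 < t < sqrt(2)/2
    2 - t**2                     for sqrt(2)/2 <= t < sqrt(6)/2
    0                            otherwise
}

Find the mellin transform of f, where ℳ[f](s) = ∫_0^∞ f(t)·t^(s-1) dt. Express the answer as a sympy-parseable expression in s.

(3**(s/2)*s/2 + 4*3**(s/2) - s - 4)/(2*2**(s/2)*s*(s/2 + 1))
  Re(s) > -2

back out the power substitution: t on [0, 1/2); 2 - t on [1/2, 3/2)
the 2 pieces separated at sqrt(2)/2 each add one integral
piece [0, sqrt(2)/2): integrate t**2 against the kernel
over [sqrt(2)/2, sqrt(6)/2), the kernel integral of (2 - t**2) enters the sum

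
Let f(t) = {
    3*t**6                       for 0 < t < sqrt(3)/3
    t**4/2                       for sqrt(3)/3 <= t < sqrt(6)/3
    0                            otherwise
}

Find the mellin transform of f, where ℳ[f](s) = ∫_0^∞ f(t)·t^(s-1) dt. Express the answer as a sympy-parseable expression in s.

invert the power substitution to get 3*t**3 on [0, 1/3); t**2/2 on [1/3, 2/3)
strip the shared t-power: 3*t on [0, 1/3); 1/2 on [1/3, 2/3)
the common scale on t comes off first: t on [0, 1); 1/2 on [1, 2)
summing 2 kernel integrals split by sqrt(3)/3 yields ℳ[f](s)
on [0, sqrt(3)/3): add ∫ 3*t**6·t^(s-1) dt
[sqrt(3)/3, sqrt(6)/3) adds the kernel integral of t**4/2

(4*2**(s/2)*(s + 6) + s + 2)/(18*3**(s/2)*(s + 4)*(s + 6))
  Re(s) > -6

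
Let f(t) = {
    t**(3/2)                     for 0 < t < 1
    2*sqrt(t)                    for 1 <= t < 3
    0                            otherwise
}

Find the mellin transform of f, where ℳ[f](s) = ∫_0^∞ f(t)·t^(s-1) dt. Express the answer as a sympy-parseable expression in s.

(4*sqrt(3)*3**s*(2*s + 3) - 4*s - 10)/((2*s + 1)*(2*s + 3))
  Re(s) > -3/2

summing 2 kernel integrals split by 1 yields ℳ[f](s)
between 0 and 1 the integrand is t**(3/2)·t^(s-1)
the [1, 3) slice contributes ∫ 2*sqrt(t)·t^(s-1) dt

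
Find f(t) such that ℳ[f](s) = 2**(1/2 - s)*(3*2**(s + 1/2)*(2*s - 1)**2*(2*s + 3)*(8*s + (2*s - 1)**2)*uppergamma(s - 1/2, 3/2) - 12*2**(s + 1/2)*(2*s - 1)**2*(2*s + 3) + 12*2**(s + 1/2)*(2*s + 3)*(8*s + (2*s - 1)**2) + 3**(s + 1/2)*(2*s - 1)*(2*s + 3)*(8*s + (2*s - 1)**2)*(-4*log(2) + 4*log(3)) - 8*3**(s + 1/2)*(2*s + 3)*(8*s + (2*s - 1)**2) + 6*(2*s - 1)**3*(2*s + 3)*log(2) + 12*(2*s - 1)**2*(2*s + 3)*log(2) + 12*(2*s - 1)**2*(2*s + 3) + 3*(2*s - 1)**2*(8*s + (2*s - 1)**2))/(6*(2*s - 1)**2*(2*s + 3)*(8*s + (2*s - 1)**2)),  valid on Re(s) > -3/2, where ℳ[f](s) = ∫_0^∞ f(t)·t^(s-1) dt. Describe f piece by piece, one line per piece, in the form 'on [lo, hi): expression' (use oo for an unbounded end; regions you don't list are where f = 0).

on [0, 1/2): t**(3/2)
on [1/2, 1): sqrt(t)*log(t)
on [1, 3/2): log(t)/sqrt(t)
on [3/2, oo): exp(-t)/sqrt(t)

reversing the shared t-power: t on [0, 1/2); log(t) on [1/2, 1); log(t)/t on [1, 3/2); …
reversing the shared t-power: t**2 on [0, 1/2); t*log(t) on [1/2, 1); log(t) on [1, 3/2); …
cuts at 1/2, 1, 3/2: linearity sums the 4 kernel integrals
the [0, 1/2) slice contributes ∫ t**(3/2)·t^(s-1) dt
∫ over [1/2, 1) of sqrt(t)*log(t)·t^(s-1) joins the sum
on [1, 3/2) integrate f = log(t)/sqrt(t) against the kernel
the [3/2, ∞) slice contributes ∫ exp(-t)/sqrt(t)·t^(s-1) dt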